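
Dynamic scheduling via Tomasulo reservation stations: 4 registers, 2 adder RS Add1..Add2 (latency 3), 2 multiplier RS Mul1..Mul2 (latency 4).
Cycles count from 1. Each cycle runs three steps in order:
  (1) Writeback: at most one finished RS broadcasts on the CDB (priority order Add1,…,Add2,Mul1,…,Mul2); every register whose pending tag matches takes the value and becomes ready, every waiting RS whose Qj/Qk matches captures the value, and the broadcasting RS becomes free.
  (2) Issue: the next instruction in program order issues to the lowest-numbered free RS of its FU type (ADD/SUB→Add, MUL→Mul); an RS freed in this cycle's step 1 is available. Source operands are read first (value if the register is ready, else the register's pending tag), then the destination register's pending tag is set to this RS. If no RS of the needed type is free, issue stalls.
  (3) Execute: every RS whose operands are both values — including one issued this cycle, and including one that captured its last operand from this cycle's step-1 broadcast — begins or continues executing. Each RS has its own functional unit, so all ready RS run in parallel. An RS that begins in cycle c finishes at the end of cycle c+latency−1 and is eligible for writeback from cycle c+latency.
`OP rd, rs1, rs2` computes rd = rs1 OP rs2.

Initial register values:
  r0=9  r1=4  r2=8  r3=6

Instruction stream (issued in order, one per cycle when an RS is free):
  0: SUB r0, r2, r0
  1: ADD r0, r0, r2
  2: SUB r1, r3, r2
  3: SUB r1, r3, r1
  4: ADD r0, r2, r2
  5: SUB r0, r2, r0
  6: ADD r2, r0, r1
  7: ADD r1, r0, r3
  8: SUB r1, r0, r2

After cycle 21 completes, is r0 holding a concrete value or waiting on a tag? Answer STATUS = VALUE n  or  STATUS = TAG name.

  c1: issue SUB r0<-Add1  regs: r0:Add1,r1:4,r2:8,r3:6
  c2: issue ADD r0<-Add2  regs: r0:Add2,r1:4,r2:8,r3:6
  c3: stall  regs: r0:Add2,r1:4,r2:8,r3:6
  c4: CDB Add1=-1; issue SUB r1<-Add1  regs: r0:Add2,r1:Add1,r2:8,r3:6
  c5: stall  regs: r0:Add2,r1:Add1,r2:8,r3:6
  c6: stall  regs: r0:Add2,r1:Add1,r2:8,r3:6
  c7: CDB Add1=-2; issue SUB r1<-Add1  regs: r0:Add2,r1:Add1,r2:8,r3:6
  c8: CDB Add2=7; issue ADD r0<-Add2  regs: r0:Add2,r1:Add1,r2:8,r3:6
  c9: stall  regs: r0:Add2,r1:Add1,r2:8,r3:6
  c10: CDB Add1=8; issue SUB r0<-Add1  regs: r0:Add1,r1:8,r2:8,r3:6
  c11: CDB Add2=16; issue ADD r2<-Add2  regs: r0:Add1,r1:8,r2:Add2,r3:6
  c12: stall  regs: r0:Add1,r1:8,r2:Add2,r3:6
  c13: stall  regs: r0:Add1,r1:8,r2:Add2,r3:6
  c14: CDB Add1=-8; issue ADD r1<-Add1  regs: r0:-8,r1:Add1,r2:Add2,r3:6
  c15: stall  regs: r0:-8,r1:Add1,r2:Add2,r3:6
  c16: stall  regs: r0:-8,r1:Add1,r2:Add2,r3:6
  c17: CDB Add1=-2; issue SUB r1<-Add1  regs: r0:-8,r1:Add1,r2:Add2,r3:6
  c18: CDB Add2=0  regs: r0:-8,r1:Add1,r2:0,r3:6
  c19: -  regs: r0:-8,r1:Add1,r2:0,r3:6
  c20: -  regs: r0:-8,r1:Add1,r2:0,r3:6
  c21: CDB Add1=-8  regs: r0:-8,r1:-8,r2:0,r3:6

STATUS = VALUE -8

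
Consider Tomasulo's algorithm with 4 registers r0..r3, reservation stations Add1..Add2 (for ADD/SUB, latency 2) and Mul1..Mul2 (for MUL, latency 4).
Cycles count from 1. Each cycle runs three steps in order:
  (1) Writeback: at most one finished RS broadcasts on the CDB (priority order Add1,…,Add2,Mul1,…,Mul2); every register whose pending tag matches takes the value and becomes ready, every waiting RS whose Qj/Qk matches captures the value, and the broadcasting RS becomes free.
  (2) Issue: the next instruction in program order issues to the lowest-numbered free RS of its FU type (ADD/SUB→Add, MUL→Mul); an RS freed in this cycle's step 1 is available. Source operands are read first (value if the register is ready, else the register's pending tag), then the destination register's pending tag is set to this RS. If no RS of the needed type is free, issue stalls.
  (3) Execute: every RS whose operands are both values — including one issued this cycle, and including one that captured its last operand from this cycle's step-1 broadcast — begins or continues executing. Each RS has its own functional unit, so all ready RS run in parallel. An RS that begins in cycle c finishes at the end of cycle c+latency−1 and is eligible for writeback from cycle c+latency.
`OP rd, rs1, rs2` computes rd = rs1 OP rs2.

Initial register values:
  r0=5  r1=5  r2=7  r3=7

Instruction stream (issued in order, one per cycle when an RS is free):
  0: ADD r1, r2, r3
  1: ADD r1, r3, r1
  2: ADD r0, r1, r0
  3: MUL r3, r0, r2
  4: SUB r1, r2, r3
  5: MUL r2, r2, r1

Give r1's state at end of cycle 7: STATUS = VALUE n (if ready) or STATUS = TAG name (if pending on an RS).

cycle 1: issue ADD r1<-Add1 // r0:5,r1:Add1,r2:7,r3:7
cycle 2: issue ADD r1<-Add2 // r0:5,r1:Add2,r2:7,r3:7
cycle 3: CDB Add1=14; issue ADD r0<-Add1 // r0:Add1,r1:Add2,r2:7,r3:7
cycle 4: issue MUL r3<-Mul1 // r0:Add1,r1:Add2,r2:7,r3:Mul1
cycle 5: CDB Add2=21; issue SUB r1<-Add2 // r0:Add1,r1:Add2,r2:7,r3:Mul1
cycle 6: issue MUL r2<-Mul2 // r0:Add1,r1:Add2,r2:Mul2,r3:Mul1
cycle 7: CDB Add1=26 // r0:26,r1:Add2,r2:Mul2,r3:Mul1

STATUS = TAG Add2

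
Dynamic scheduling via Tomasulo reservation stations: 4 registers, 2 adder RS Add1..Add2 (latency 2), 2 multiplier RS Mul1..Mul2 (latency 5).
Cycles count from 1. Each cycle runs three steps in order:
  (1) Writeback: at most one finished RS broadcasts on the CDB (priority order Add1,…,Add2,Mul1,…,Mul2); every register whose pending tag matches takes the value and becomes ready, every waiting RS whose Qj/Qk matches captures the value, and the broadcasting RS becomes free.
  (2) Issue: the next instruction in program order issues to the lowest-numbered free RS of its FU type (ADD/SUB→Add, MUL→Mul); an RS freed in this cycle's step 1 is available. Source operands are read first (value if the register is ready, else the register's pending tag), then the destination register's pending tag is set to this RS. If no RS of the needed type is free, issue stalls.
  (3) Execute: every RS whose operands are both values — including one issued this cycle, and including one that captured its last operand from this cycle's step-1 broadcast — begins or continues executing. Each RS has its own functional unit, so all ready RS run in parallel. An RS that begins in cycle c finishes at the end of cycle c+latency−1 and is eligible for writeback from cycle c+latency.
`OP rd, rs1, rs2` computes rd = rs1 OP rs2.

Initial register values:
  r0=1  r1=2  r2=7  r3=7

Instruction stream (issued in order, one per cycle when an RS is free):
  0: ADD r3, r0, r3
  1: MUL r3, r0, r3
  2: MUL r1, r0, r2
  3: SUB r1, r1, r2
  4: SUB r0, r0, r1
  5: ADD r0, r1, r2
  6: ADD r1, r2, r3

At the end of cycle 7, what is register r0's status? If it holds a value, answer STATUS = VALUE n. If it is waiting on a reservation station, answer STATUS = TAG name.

STATUS = TAG Add2

  c1: issue ADD r3<-Add1  regs: r0:1,r1:2,r2:7,r3:Add1
  c2: issue MUL r3<-Mul1  regs: r0:1,r1:2,r2:7,r3:Mul1
  c3: CDB Add1=8; issue MUL r1<-Mul2  regs: r0:1,r1:Mul2,r2:7,r3:Mul1
  c4: issue SUB r1<-Add1  regs: r0:1,r1:Add1,r2:7,r3:Mul1
  c5: issue SUB r0<-Add2  regs: r0:Add2,r1:Add1,r2:7,r3:Mul1
  c6: stall  regs: r0:Add2,r1:Add1,r2:7,r3:Mul1
  c7: stall  regs: r0:Add2,r1:Add1,r2:7,r3:Mul1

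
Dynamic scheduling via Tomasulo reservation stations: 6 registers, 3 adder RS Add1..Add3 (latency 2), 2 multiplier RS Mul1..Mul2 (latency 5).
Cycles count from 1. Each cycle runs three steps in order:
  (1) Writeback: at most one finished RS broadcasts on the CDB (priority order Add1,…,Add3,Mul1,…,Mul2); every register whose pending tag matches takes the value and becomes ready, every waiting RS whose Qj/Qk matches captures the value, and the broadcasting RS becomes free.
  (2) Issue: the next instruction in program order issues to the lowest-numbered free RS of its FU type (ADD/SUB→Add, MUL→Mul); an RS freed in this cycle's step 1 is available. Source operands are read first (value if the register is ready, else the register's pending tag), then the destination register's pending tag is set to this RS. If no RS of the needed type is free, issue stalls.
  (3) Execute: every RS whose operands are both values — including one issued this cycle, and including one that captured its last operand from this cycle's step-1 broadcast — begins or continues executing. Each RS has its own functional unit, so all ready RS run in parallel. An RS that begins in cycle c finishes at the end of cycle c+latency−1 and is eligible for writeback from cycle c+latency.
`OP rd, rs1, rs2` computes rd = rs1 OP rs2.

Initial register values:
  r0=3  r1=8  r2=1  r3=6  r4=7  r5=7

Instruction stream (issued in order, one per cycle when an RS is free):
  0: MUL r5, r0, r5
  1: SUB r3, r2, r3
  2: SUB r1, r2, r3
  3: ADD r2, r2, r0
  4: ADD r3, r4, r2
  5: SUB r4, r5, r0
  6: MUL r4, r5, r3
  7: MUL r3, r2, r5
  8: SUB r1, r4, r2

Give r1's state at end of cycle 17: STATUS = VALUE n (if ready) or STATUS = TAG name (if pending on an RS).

  c1: issue MUL r5<-Mul1  regs: r0:3,r1:8,r2:1,r3:6,r4:7,r5:Mul1
  c2: issue SUB r3<-Add1  regs: r0:3,r1:8,r2:1,r3:Add1,r4:7,r5:Mul1
  c3: issue SUB r1<-Add2  regs: r0:3,r1:Add2,r2:1,r3:Add1,r4:7,r5:Mul1
  c4: CDB Add1=-5; issue ADD r2<-Add1  regs: r0:3,r1:Add2,r2:Add1,r3:-5,r4:7,r5:Mul1
  c5: issue ADD r3<-Add3  regs: r0:3,r1:Add2,r2:Add1,r3:Add3,r4:7,r5:Mul1
  c6: CDB Add1=4; issue SUB r4<-Add1  regs: r0:3,r1:Add2,r2:4,r3:Add3,r4:Add1,r5:Mul1
  c7: CDB Add2=6; issue MUL r4<-Mul2  regs: r0:3,r1:6,r2:4,r3:Add3,r4:Mul2,r5:Mul1
  c8: CDB Add3=11; stall  regs: r0:3,r1:6,r2:4,r3:11,r4:Mul2,r5:Mul1
  c9: CDB Mul1=21; issue MUL r3<-Mul1  regs: r0:3,r1:6,r2:4,r3:Mul1,r4:Mul2,r5:21
  c10: issue SUB r1<-Add2  regs: r0:3,r1:Add2,r2:4,r3:Mul1,r4:Mul2,r5:21
  c11: CDB Add1=18  regs: r0:3,r1:Add2,r2:4,r3:Mul1,r4:Mul2,r5:21
  c12: -  regs: r0:3,r1:Add2,r2:4,r3:Mul1,r4:Mul2,r5:21
  c13: -  regs: r0:3,r1:Add2,r2:4,r3:Mul1,r4:Mul2,r5:21
  c14: CDB Mul1=84  regs: r0:3,r1:Add2,r2:4,r3:84,r4:Mul2,r5:21
  c15: CDB Mul2=231  regs: r0:3,r1:Add2,r2:4,r3:84,r4:231,r5:21
  c16: -  regs: r0:3,r1:Add2,r2:4,r3:84,r4:231,r5:21
  c17: CDB Add2=227  regs: r0:3,r1:227,r2:4,r3:84,r4:231,r5:21

STATUS = VALUE 227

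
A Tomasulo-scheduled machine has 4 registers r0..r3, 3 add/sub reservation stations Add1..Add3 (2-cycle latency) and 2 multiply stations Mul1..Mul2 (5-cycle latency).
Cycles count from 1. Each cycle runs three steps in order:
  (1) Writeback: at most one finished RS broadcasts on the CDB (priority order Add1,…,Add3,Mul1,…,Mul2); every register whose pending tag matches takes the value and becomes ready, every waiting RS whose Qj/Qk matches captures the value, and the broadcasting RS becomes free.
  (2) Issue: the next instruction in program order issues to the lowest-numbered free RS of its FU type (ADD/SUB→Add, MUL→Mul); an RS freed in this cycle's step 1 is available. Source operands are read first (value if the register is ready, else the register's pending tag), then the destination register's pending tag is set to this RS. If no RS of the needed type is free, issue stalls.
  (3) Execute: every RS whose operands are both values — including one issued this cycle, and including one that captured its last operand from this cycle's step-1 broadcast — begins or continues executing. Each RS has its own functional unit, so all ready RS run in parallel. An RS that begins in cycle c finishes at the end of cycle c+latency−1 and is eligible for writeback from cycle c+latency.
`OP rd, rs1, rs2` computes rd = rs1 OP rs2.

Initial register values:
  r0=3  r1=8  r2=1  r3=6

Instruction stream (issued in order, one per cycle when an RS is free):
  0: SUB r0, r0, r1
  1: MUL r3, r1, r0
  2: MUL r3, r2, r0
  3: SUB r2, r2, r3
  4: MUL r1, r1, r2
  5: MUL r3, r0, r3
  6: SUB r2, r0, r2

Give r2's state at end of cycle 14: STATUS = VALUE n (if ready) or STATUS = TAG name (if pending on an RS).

cycle 1: issue SUB r0<-Add1 // r0:Add1,r1:8,r2:1,r3:6
cycle 2: issue MUL r3<-Mul1 // r0:Add1,r1:8,r2:1,r3:Mul1
cycle 3: CDB Add1=-5; issue MUL r3<-Mul2 // r0:-5,r1:8,r2:1,r3:Mul2
cycle 4: issue SUB r2<-Add1 // r0:-5,r1:8,r2:Add1,r3:Mul2
cycle 5: stall // r0:-5,r1:8,r2:Add1,r3:Mul2
cycle 6: stall // r0:-5,r1:8,r2:Add1,r3:Mul2
cycle 7: stall // r0:-5,r1:8,r2:Add1,r3:Mul2
cycle 8: CDB Mul1=-40; issue MUL r1<-Mul1 // r0:-5,r1:Mul1,r2:Add1,r3:Mul2
cycle 9: CDB Mul2=-5; issue MUL r3<-Mul2 // r0:-5,r1:Mul1,r2:Add1,r3:Mul2
cycle 10: issue SUB r2<-Add2 // r0:-5,r1:Mul1,r2:Add2,r3:Mul2
cycle 11: CDB Add1=6 // r0:-5,r1:Mul1,r2:Add2,r3:Mul2
cycle 12: - // r0:-5,r1:Mul1,r2:Add2,r3:Mul2
cycle 13: CDB Add2=-11 // r0:-5,r1:Mul1,r2:-11,r3:Mul2
cycle 14: CDB Mul2=25 // r0:-5,r1:Mul1,r2:-11,r3:25

STATUS = VALUE -11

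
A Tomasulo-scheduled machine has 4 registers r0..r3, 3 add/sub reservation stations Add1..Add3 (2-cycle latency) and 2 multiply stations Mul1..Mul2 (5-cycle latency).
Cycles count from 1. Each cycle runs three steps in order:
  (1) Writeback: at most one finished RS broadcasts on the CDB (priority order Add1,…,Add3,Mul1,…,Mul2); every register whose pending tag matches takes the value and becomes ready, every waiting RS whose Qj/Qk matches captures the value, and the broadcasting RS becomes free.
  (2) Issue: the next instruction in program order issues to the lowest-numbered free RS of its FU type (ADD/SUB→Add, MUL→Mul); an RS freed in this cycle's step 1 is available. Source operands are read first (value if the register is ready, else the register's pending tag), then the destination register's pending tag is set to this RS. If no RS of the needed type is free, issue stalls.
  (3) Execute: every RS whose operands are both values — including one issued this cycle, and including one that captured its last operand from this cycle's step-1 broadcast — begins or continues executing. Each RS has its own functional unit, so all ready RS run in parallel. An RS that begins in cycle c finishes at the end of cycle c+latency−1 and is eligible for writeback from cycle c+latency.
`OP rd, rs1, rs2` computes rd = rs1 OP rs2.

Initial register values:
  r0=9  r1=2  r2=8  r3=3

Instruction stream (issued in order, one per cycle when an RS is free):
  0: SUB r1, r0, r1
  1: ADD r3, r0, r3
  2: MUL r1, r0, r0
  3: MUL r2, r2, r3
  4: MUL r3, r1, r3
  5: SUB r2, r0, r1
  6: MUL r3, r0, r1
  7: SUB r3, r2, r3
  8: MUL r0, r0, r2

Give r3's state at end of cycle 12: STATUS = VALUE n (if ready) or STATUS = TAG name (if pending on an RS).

STATUS = TAG Add1

cycle 1: issue SUB r1<-Add1 // r0:9,r1:Add1,r2:8,r3:3
cycle 2: issue ADD r3<-Add2 // r0:9,r1:Add1,r2:8,r3:Add2
cycle 3: CDB Add1=7; issue MUL r1<-Mul1 // r0:9,r1:Mul1,r2:8,r3:Add2
cycle 4: CDB Add2=12; issue MUL r2<-Mul2 // r0:9,r1:Mul1,r2:Mul2,r3:12
cycle 5: stall // r0:9,r1:Mul1,r2:Mul2,r3:12
cycle 6: stall // r0:9,r1:Mul1,r2:Mul2,r3:12
cycle 7: stall // r0:9,r1:Mul1,r2:Mul2,r3:12
cycle 8: CDB Mul1=81; issue MUL r3<-Mul1 // r0:9,r1:81,r2:Mul2,r3:Mul1
cycle 9: CDB Mul2=96; issue SUB r2<-Add1 // r0:9,r1:81,r2:Add1,r3:Mul1
cycle 10: issue MUL r3<-Mul2 // r0:9,r1:81,r2:Add1,r3:Mul2
cycle 11: CDB Add1=-72; issue SUB r3<-Add1 // r0:9,r1:81,r2:-72,r3:Add1
cycle 12: stall // r0:9,r1:81,r2:-72,r3:Add1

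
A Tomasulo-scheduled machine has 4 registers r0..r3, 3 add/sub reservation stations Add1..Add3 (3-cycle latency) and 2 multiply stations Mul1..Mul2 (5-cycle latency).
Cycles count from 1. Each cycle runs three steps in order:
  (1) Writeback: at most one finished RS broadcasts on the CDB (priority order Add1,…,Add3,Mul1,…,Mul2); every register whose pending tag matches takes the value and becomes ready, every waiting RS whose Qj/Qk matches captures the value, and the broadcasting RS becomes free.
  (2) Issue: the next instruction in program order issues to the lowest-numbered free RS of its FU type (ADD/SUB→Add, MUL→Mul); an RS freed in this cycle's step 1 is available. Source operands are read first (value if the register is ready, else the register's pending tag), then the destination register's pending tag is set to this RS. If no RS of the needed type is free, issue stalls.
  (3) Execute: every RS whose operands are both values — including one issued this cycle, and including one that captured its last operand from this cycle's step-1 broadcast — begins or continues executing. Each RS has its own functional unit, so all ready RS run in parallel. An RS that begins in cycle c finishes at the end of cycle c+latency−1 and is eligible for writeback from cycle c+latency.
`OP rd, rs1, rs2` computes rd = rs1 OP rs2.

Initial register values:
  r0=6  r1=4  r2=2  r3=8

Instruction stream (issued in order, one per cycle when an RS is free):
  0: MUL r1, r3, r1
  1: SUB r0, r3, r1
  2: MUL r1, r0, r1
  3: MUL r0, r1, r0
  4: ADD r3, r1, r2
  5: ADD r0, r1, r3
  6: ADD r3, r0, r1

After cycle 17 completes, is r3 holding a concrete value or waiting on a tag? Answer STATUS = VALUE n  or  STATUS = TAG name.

  c1: issue MUL r1<-Mul1  regs: r0:6,r1:Mul1,r2:2,r3:8
  c2: issue SUB r0<-Add1  regs: r0:Add1,r1:Mul1,r2:2,r3:8
  c3: issue MUL r1<-Mul2  regs: r0:Add1,r1:Mul2,r2:2,r3:8
  c4: stall  regs: r0:Add1,r1:Mul2,r2:2,r3:8
  c5: stall  regs: r0:Add1,r1:Mul2,r2:2,r3:8
  c6: CDB Mul1=32; issue MUL r0<-Mul1  regs: r0:Mul1,r1:Mul2,r2:2,r3:8
  c7: issue ADD r3<-Add2  regs: r0:Mul1,r1:Mul2,r2:2,r3:Add2
  c8: issue ADD r0<-Add3  regs: r0:Add3,r1:Mul2,r2:2,r3:Add2
  c9: CDB Add1=-24; issue ADD r3<-Add1  regs: r0:Add3,r1:Mul2,r2:2,r3:Add1
  c10: -  regs: r0:Add3,r1:Mul2,r2:2,r3:Add1
  c11: -  regs: r0:Add3,r1:Mul2,r2:2,r3:Add1
  c12: -  regs: r0:Add3,r1:Mul2,r2:2,r3:Add1
  c13: -  regs: r0:Add3,r1:Mul2,r2:2,r3:Add1
  c14: CDB Mul2=-768  regs: r0:Add3,r1:-768,r2:2,r3:Add1
  c15: -  regs: r0:Add3,r1:-768,r2:2,r3:Add1
  c16: -  regs: r0:Add3,r1:-768,r2:2,r3:Add1
  c17: CDB Add2=-766  regs: r0:Add3,r1:-768,r2:2,r3:Add1

STATUS = TAG Add1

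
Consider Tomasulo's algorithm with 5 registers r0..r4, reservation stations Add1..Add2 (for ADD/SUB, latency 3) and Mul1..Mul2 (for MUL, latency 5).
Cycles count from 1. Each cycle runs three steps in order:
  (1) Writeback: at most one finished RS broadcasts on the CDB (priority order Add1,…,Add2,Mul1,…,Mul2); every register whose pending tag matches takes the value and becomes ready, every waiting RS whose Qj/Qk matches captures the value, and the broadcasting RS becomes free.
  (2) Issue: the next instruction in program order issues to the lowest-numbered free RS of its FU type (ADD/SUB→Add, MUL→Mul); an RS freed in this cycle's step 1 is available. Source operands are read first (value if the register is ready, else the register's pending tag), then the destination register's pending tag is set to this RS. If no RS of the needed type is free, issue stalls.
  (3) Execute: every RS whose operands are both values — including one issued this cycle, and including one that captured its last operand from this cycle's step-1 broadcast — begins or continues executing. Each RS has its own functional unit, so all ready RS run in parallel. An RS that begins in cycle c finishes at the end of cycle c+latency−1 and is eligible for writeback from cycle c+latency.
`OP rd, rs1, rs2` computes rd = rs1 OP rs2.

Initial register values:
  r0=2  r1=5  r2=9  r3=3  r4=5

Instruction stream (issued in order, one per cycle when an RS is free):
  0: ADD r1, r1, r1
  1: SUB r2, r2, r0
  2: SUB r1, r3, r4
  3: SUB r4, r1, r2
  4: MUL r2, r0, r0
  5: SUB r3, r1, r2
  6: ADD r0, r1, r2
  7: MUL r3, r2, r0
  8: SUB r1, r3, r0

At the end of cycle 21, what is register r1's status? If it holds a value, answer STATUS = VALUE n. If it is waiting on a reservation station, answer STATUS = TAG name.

STATUS = TAG Add1

c1: issue ADD r1<-Add1 | r0:2,r1:Add1,r2:9,r3:3,r4:5
c2: issue SUB r2<-Add2 | r0:2,r1:Add1,r2:Add2,r3:3,r4:5
c3: stall | r0:2,r1:Add1,r2:Add2,r3:3,r4:5
c4: CDB Add1=10; issue SUB r1<-Add1 | r0:2,r1:Add1,r2:Add2,r3:3,r4:5
c5: CDB Add2=7; issue SUB r4<-Add2 | r0:2,r1:Add1,r2:7,r3:3,r4:Add2
c6: issue MUL r2<-Mul1 | r0:2,r1:Add1,r2:Mul1,r3:3,r4:Add2
c7: CDB Add1=-2; issue SUB r3<-Add1 | r0:2,r1:-2,r2:Mul1,r3:Add1,r4:Add2
c8: stall | r0:2,r1:-2,r2:Mul1,r3:Add1,r4:Add2
c9: stall | r0:2,r1:-2,r2:Mul1,r3:Add1,r4:Add2
c10: CDB Add2=-9; issue ADD r0<-Add2 | r0:Add2,r1:-2,r2:Mul1,r3:Add1,r4:-9
c11: CDB Mul1=4; issue MUL r3<-Mul1 | r0:Add2,r1:-2,r2:4,r3:Mul1,r4:-9
c12: stall | r0:Add2,r1:-2,r2:4,r3:Mul1,r4:-9
c13: stall | r0:Add2,r1:-2,r2:4,r3:Mul1,r4:-9
c14: CDB Add1=-6; issue SUB r1<-Add1 | r0:Add2,r1:Add1,r2:4,r3:Mul1,r4:-9
c15: CDB Add2=2 | r0:2,r1:Add1,r2:4,r3:Mul1,r4:-9
c16: - | r0:2,r1:Add1,r2:4,r3:Mul1,r4:-9
c17: - | r0:2,r1:Add1,r2:4,r3:Mul1,r4:-9
c18: - | r0:2,r1:Add1,r2:4,r3:Mul1,r4:-9
c19: - | r0:2,r1:Add1,r2:4,r3:Mul1,r4:-9
c20: CDB Mul1=8 | r0:2,r1:Add1,r2:4,r3:8,r4:-9
c21: - | r0:2,r1:Add1,r2:4,r3:8,r4:-9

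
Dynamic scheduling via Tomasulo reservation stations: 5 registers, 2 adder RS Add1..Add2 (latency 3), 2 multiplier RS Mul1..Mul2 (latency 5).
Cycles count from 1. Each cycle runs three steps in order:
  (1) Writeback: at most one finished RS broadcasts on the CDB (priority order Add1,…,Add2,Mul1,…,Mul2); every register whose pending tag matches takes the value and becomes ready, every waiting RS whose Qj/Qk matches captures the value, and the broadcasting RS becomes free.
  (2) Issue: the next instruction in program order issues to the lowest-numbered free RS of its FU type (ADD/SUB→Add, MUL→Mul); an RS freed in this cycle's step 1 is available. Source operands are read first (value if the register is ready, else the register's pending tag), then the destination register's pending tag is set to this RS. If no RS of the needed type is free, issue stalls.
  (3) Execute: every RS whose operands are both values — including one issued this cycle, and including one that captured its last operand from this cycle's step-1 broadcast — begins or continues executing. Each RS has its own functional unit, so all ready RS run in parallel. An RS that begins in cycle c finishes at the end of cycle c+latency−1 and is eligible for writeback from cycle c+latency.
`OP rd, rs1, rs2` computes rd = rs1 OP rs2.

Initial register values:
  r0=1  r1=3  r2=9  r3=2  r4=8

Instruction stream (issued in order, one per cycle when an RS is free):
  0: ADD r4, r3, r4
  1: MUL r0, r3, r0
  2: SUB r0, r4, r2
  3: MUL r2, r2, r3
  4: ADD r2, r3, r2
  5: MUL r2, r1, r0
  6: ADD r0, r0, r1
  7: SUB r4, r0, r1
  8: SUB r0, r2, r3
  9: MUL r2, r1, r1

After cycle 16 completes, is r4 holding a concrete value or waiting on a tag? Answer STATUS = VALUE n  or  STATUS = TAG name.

  c1: issue ADD r4<-Add1  regs: r0:1,r1:3,r2:9,r3:2,r4:Add1
  c2: issue MUL r0<-Mul1  regs: r0:Mul1,r1:3,r2:9,r3:2,r4:Add1
  c3: issue SUB r0<-Add2  regs: r0:Add2,r1:3,r2:9,r3:2,r4:Add1
  c4: CDB Add1=10; issue MUL r2<-Mul2  regs: r0:Add2,r1:3,r2:Mul2,r3:2,r4:10
  c5: issue ADD r2<-Add1  regs: r0:Add2,r1:3,r2:Add1,r3:2,r4:10
  c6: stall  regs: r0:Add2,r1:3,r2:Add1,r3:2,r4:10
  c7: CDB Add2=1; stall  regs: r0:1,r1:3,r2:Add1,r3:2,r4:10
  c8: CDB Mul1=2; issue MUL r2<-Mul1  regs: r0:1,r1:3,r2:Mul1,r3:2,r4:10
  c9: CDB Mul2=18; issue ADD r0<-Add2  regs: r0:Add2,r1:3,r2:Mul1,r3:2,r4:10
  c10: stall  regs: r0:Add2,r1:3,r2:Mul1,r3:2,r4:10
  c11: stall  regs: r0:Add2,r1:3,r2:Mul1,r3:2,r4:10
  c12: CDB Add1=20; issue SUB r4<-Add1  regs: r0:Add2,r1:3,r2:Mul1,r3:2,r4:Add1
  c13: CDB Add2=4; issue SUB r0<-Add2  regs: r0:Add2,r1:3,r2:Mul1,r3:2,r4:Add1
  c14: CDB Mul1=3; issue MUL r2<-Mul1  regs: r0:Add2,r1:3,r2:Mul1,r3:2,r4:Add1
  c15: -  regs: r0:Add2,r1:3,r2:Mul1,r3:2,r4:Add1
  c16: CDB Add1=1  regs: r0:Add2,r1:3,r2:Mul1,r3:2,r4:1

STATUS = VALUE 1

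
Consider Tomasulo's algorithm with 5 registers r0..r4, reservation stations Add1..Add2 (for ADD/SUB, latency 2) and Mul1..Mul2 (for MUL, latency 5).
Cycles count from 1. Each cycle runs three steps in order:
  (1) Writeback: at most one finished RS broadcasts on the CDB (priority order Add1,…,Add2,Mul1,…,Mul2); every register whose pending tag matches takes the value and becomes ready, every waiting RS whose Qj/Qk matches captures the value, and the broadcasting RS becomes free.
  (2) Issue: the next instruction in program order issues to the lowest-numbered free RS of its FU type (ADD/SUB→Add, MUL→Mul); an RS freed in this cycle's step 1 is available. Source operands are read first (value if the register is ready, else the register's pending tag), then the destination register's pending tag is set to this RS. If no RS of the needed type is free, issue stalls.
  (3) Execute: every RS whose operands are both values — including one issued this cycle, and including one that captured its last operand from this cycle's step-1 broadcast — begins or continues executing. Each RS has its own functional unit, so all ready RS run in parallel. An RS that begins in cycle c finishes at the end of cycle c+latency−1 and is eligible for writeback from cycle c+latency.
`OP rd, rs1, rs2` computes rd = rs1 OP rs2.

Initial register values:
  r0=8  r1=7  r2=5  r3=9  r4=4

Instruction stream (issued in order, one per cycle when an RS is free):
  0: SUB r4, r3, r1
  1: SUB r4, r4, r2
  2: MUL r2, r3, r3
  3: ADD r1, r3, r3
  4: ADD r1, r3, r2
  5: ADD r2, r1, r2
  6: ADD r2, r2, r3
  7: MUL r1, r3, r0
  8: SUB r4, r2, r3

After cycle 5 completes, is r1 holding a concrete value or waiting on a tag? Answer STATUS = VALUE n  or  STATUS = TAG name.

c1: issue SUB r4<-Add1 | r0:8,r1:7,r2:5,r3:9,r4:Add1
c2: issue SUB r4<-Add2 | r0:8,r1:7,r2:5,r3:9,r4:Add2
c3: CDB Add1=2; issue MUL r2<-Mul1 | r0:8,r1:7,r2:Mul1,r3:9,r4:Add2
c4: issue ADD r1<-Add1 | r0:8,r1:Add1,r2:Mul1,r3:9,r4:Add2
c5: CDB Add2=-3; issue ADD r1<-Add2 | r0:8,r1:Add2,r2:Mul1,r3:9,r4:-3

STATUS = TAG Add2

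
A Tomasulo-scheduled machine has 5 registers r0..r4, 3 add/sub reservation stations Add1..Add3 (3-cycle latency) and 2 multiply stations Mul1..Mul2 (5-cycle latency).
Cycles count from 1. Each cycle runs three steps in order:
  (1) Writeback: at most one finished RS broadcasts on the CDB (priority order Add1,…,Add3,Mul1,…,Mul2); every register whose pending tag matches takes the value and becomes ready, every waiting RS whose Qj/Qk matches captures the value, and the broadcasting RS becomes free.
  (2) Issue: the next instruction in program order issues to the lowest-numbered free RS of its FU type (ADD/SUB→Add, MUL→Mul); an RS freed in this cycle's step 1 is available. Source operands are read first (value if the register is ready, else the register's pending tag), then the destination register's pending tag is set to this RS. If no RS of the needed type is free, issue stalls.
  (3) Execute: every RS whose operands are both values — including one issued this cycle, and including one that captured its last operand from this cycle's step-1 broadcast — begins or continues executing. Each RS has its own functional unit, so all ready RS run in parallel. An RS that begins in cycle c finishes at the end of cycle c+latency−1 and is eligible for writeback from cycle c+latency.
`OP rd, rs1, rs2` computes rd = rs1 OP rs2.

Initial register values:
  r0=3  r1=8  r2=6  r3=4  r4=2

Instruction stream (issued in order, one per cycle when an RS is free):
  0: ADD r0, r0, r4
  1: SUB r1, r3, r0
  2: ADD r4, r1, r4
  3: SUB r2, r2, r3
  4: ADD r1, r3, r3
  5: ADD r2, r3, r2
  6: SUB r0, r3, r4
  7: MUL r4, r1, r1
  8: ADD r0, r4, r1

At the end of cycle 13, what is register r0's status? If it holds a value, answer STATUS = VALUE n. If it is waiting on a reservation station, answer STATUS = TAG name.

STATUS = TAG Add2

c1: issue ADD r0<-Add1 | r0:Add1,r1:8,r2:6,r3:4,r4:2
c2: issue SUB r1<-Add2 | r0:Add1,r1:Add2,r2:6,r3:4,r4:2
c3: issue ADD r4<-Add3 | r0:Add1,r1:Add2,r2:6,r3:4,r4:Add3
c4: CDB Add1=5; issue SUB r2<-Add1 | r0:5,r1:Add2,r2:Add1,r3:4,r4:Add3
c5: stall | r0:5,r1:Add2,r2:Add1,r3:4,r4:Add3
c6: stall | r0:5,r1:Add2,r2:Add1,r3:4,r4:Add3
c7: CDB Add1=2; issue ADD r1<-Add1 | r0:5,r1:Add1,r2:2,r3:4,r4:Add3
c8: CDB Add2=-1; issue ADD r2<-Add2 | r0:5,r1:Add1,r2:Add2,r3:4,r4:Add3
c9: stall | r0:5,r1:Add1,r2:Add2,r3:4,r4:Add3
c10: CDB Add1=8; issue SUB r0<-Add1 | r0:Add1,r1:8,r2:Add2,r3:4,r4:Add3
c11: CDB Add2=6; issue MUL r4<-Mul1 | r0:Add1,r1:8,r2:6,r3:4,r4:Mul1
c12: CDB Add3=1; issue ADD r0<-Add2 | r0:Add2,r1:8,r2:6,r3:4,r4:Mul1
c13: - | r0:Add2,r1:8,r2:6,r3:4,r4:Mul1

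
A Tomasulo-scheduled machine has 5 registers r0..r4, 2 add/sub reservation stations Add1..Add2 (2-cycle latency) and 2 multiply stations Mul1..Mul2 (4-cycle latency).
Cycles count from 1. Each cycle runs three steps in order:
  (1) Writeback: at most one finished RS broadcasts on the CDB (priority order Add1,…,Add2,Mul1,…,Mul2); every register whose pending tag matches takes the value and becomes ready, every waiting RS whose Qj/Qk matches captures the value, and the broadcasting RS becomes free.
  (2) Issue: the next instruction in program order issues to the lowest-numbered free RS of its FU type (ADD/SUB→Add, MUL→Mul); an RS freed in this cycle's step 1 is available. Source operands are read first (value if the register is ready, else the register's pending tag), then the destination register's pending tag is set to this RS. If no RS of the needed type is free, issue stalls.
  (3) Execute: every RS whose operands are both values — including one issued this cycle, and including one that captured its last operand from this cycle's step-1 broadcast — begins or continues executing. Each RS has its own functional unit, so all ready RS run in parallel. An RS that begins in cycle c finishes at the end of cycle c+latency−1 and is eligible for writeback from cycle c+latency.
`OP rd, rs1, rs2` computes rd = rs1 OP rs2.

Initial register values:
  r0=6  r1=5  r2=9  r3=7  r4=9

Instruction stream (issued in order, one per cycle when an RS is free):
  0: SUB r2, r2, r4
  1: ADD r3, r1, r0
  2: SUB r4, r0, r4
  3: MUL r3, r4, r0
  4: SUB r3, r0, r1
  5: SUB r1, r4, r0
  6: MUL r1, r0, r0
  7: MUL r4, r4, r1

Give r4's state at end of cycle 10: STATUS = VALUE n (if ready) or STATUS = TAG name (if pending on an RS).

STATUS = TAG Mul1

c1: issue SUB r2<-Add1 | r0:6,r1:5,r2:Add1,r3:7,r4:9
c2: issue ADD r3<-Add2 | r0:6,r1:5,r2:Add1,r3:Add2,r4:9
c3: CDB Add1=0; issue SUB r4<-Add1 | r0:6,r1:5,r2:0,r3:Add2,r4:Add1
c4: CDB Add2=11; issue MUL r3<-Mul1 | r0:6,r1:5,r2:0,r3:Mul1,r4:Add1
c5: CDB Add1=-3; issue SUB r3<-Add1 | r0:6,r1:5,r2:0,r3:Add1,r4:-3
c6: issue SUB r1<-Add2 | r0:6,r1:Add2,r2:0,r3:Add1,r4:-3
c7: CDB Add1=1; issue MUL r1<-Mul2 | r0:6,r1:Mul2,r2:0,r3:1,r4:-3
c8: CDB Add2=-9; stall | r0:6,r1:Mul2,r2:0,r3:1,r4:-3
c9: CDB Mul1=-18; issue MUL r4<-Mul1 | r0:6,r1:Mul2,r2:0,r3:1,r4:Mul1
c10: - | r0:6,r1:Mul2,r2:0,r3:1,r4:Mul1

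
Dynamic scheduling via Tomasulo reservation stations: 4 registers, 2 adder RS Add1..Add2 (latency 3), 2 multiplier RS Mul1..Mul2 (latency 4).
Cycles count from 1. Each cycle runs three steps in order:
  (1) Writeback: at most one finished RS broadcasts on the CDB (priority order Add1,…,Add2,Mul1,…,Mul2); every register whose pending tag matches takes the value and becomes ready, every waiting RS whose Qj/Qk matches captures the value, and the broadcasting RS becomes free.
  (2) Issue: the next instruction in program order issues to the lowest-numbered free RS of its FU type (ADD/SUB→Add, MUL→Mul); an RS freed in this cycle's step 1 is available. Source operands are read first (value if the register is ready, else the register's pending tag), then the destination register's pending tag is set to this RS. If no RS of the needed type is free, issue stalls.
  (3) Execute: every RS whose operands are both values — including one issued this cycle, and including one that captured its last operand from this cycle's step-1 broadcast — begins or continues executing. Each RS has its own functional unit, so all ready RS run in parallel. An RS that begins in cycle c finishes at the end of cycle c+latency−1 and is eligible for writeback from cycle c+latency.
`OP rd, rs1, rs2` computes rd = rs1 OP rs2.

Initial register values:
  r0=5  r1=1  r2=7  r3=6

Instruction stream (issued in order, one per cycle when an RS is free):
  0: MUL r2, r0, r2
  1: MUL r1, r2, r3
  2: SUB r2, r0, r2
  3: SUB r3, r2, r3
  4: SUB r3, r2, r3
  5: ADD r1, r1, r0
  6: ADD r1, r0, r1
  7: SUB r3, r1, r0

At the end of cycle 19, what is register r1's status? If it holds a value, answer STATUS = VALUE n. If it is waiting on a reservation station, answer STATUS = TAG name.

  c1: issue MUL r2<-Mul1  regs: r0:5,r1:1,r2:Mul1,r3:6
  c2: issue MUL r1<-Mul2  regs: r0:5,r1:Mul2,r2:Mul1,r3:6
  c3: issue SUB r2<-Add1  regs: r0:5,r1:Mul2,r2:Add1,r3:6
  c4: issue SUB r3<-Add2  regs: r0:5,r1:Mul2,r2:Add1,r3:Add2
  c5: CDB Mul1=35; stall  regs: r0:5,r1:Mul2,r2:Add1,r3:Add2
  c6: stall  regs: r0:5,r1:Mul2,r2:Add1,r3:Add2
  c7: stall  regs: r0:5,r1:Mul2,r2:Add1,r3:Add2
  c8: CDB Add1=-30; issue SUB r3<-Add1  regs: r0:5,r1:Mul2,r2:-30,r3:Add1
  c9: CDB Mul2=210; stall  regs: r0:5,r1:210,r2:-30,r3:Add1
  c10: stall  regs: r0:5,r1:210,r2:-30,r3:Add1
  c11: CDB Add2=-36; issue ADD r1<-Add2  regs: r0:5,r1:Add2,r2:-30,r3:Add1
  c12: stall  regs: r0:5,r1:Add2,r2:-30,r3:Add1
  c13: stall  regs: r0:5,r1:Add2,r2:-30,r3:Add1
  c14: CDB Add1=6; issue ADD r1<-Add1  regs: r0:5,r1:Add1,r2:-30,r3:6
  c15: CDB Add2=215; issue SUB r3<-Add2  regs: r0:5,r1:Add1,r2:-30,r3:Add2
  c16: -  regs: r0:5,r1:Add1,r2:-30,r3:Add2
  c17: -  regs: r0:5,r1:Add1,r2:-30,r3:Add2
  c18: CDB Add1=220  regs: r0:5,r1:220,r2:-30,r3:Add2
  c19: -  regs: r0:5,r1:220,r2:-30,r3:Add2

STATUS = VALUE 220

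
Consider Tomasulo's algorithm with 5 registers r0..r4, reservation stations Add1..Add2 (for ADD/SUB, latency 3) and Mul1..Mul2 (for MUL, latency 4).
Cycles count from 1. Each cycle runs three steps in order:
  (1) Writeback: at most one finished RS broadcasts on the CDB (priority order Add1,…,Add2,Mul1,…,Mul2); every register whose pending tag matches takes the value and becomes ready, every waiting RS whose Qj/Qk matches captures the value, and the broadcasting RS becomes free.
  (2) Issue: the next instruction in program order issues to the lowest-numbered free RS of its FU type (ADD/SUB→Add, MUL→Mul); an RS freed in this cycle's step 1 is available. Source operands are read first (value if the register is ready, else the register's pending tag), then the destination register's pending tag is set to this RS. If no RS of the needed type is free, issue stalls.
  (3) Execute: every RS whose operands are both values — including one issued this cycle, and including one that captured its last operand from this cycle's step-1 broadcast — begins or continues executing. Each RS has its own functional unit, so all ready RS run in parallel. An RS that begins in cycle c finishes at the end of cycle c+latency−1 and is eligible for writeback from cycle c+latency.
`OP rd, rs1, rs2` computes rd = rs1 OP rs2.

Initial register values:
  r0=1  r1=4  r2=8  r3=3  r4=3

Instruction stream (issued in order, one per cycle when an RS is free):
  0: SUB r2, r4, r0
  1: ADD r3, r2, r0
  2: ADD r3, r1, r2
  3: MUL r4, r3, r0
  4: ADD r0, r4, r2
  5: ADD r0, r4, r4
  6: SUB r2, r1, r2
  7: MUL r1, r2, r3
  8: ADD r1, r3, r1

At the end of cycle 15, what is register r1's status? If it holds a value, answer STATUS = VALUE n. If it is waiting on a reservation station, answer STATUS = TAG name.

STATUS = TAG Mul1

cycle 1: issue SUB r2<-Add1 // r0:1,r1:4,r2:Add1,r3:3,r4:3
cycle 2: issue ADD r3<-Add2 // r0:1,r1:4,r2:Add1,r3:Add2,r4:3
cycle 3: stall // r0:1,r1:4,r2:Add1,r3:Add2,r4:3
cycle 4: CDB Add1=2; issue ADD r3<-Add1 // r0:1,r1:4,r2:2,r3:Add1,r4:3
cycle 5: issue MUL r4<-Mul1 // r0:1,r1:4,r2:2,r3:Add1,r4:Mul1
cycle 6: stall // r0:1,r1:4,r2:2,r3:Add1,r4:Mul1
cycle 7: CDB Add1=6; issue ADD r0<-Add1 // r0:Add1,r1:4,r2:2,r3:6,r4:Mul1
cycle 8: CDB Add2=3; issue ADD r0<-Add2 // r0:Add2,r1:4,r2:2,r3:6,r4:Mul1
cycle 9: stall // r0:Add2,r1:4,r2:2,r3:6,r4:Mul1
cycle 10: stall // r0:Add2,r1:4,r2:2,r3:6,r4:Mul1
cycle 11: CDB Mul1=6; stall // r0:Add2,r1:4,r2:2,r3:6,r4:6
cycle 12: stall // r0:Add2,r1:4,r2:2,r3:6,r4:6
cycle 13: stall // r0:Add2,r1:4,r2:2,r3:6,r4:6
cycle 14: CDB Add1=8; issue SUB r2<-Add1 // r0:Add2,r1:4,r2:Add1,r3:6,r4:6
cycle 15: CDB Add2=12; issue MUL r1<-Mul1 // r0:12,r1:Mul1,r2:Add1,r3:6,r4:6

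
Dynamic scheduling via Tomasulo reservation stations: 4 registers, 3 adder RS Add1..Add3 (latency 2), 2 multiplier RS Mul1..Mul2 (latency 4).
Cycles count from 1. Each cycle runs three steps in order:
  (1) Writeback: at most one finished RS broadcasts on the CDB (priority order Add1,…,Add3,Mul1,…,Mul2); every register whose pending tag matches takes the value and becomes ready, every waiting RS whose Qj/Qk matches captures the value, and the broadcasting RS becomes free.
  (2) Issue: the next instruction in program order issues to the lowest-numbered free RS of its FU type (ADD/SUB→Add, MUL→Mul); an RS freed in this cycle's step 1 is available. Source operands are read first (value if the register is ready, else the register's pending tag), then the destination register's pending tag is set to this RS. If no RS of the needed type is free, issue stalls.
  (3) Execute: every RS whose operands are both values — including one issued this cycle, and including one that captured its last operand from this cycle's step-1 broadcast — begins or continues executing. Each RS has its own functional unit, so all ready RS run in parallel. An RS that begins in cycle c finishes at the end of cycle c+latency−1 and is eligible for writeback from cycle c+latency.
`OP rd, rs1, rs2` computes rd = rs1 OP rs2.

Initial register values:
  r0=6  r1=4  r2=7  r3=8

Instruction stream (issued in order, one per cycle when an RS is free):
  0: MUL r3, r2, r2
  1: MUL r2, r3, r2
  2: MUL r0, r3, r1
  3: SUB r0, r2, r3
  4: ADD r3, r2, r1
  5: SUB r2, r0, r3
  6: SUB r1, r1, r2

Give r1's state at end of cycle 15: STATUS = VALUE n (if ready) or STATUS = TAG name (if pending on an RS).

cycle 1: issue MUL r3<-Mul1 // r0:6,r1:4,r2:7,r3:Mul1
cycle 2: issue MUL r2<-Mul2 // r0:6,r1:4,r2:Mul2,r3:Mul1
cycle 3: stall // r0:6,r1:4,r2:Mul2,r3:Mul1
cycle 4: stall // r0:6,r1:4,r2:Mul2,r3:Mul1
cycle 5: CDB Mul1=49; issue MUL r0<-Mul1 // r0:Mul1,r1:4,r2:Mul2,r3:49
cycle 6: issue SUB r0<-Add1 // r0:Add1,r1:4,r2:Mul2,r3:49
cycle 7: issue ADD r3<-Add2 // r0:Add1,r1:4,r2:Mul2,r3:Add2
cycle 8: issue SUB r2<-Add3 // r0:Add1,r1:4,r2:Add3,r3:Add2
cycle 9: CDB Mul1=196; stall // r0:Add1,r1:4,r2:Add3,r3:Add2
cycle 10: CDB Mul2=343; stall // r0:Add1,r1:4,r2:Add3,r3:Add2
cycle 11: stall // r0:Add1,r1:4,r2:Add3,r3:Add2
cycle 12: CDB Add1=294; issue SUB r1<-Add1 // r0:294,r1:Add1,r2:Add3,r3:Add2
cycle 13: CDB Add2=347 // r0:294,r1:Add1,r2:Add3,r3:347
cycle 14: - // r0:294,r1:Add1,r2:Add3,r3:347
cycle 15: CDB Add3=-53 // r0:294,r1:Add1,r2:-53,r3:347

STATUS = TAG Add1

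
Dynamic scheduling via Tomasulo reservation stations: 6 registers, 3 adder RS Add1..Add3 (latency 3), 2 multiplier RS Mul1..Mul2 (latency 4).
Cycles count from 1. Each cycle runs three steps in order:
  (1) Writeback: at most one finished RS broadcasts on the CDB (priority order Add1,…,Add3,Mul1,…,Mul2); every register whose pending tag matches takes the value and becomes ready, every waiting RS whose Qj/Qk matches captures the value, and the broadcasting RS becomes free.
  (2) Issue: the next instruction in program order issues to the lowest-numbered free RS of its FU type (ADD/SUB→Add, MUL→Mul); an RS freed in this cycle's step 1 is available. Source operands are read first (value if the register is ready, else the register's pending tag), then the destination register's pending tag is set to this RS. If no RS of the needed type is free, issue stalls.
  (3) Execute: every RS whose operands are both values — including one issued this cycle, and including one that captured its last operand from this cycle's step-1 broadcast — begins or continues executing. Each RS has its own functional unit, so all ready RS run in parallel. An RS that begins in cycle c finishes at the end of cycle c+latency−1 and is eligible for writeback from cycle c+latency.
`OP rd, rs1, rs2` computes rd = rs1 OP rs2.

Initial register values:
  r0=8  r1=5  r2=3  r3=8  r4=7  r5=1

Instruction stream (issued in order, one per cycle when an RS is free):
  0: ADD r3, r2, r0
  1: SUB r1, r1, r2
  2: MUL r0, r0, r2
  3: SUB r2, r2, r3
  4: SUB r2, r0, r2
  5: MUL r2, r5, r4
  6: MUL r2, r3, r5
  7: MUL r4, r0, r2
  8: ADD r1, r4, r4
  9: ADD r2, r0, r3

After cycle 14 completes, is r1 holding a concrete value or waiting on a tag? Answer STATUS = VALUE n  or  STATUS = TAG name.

STATUS = TAG Add1

  c1: issue ADD r3<-Add1  regs: r0:8,r1:5,r2:3,r3:Add1,r4:7,r5:1
  c2: issue SUB r1<-Add2  regs: r0:8,r1:Add2,r2:3,r3:Add1,r4:7,r5:1
  c3: issue MUL r0<-Mul1  regs: r0:Mul1,r1:Add2,r2:3,r3:Add1,r4:7,r5:1
  c4: CDB Add1=11; issue SUB r2<-Add1  regs: r0:Mul1,r1:Add2,r2:Add1,r3:11,r4:7,r5:1
  c5: CDB Add2=2; issue SUB r2<-Add2  regs: r0:Mul1,r1:2,r2:Add2,r3:11,r4:7,r5:1
  c6: issue MUL r2<-Mul2  regs: r0:Mul1,r1:2,r2:Mul2,r3:11,r4:7,r5:1
  c7: CDB Add1=-8; stall  regs: r0:Mul1,r1:2,r2:Mul2,r3:11,r4:7,r5:1
  c8: CDB Mul1=24; issue MUL r2<-Mul1  regs: r0:24,r1:2,r2:Mul1,r3:11,r4:7,r5:1
  c9: stall  regs: r0:24,r1:2,r2:Mul1,r3:11,r4:7,r5:1
  c10: CDB Mul2=7; issue MUL r4<-Mul2  regs: r0:24,r1:2,r2:Mul1,r3:11,r4:Mul2,r5:1
  c11: CDB Add2=32; issue ADD r1<-Add1  regs: r0:24,r1:Add1,r2:Mul1,r3:11,r4:Mul2,r5:1
  c12: CDB Mul1=11; issue ADD r2<-Add2  regs: r0:24,r1:Add1,r2:Add2,r3:11,r4:Mul2,r5:1
  c13: -  regs: r0:24,r1:Add1,r2:Add2,r3:11,r4:Mul2,r5:1
  c14: -  regs: r0:24,r1:Add1,r2:Add2,r3:11,r4:Mul2,r5:1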